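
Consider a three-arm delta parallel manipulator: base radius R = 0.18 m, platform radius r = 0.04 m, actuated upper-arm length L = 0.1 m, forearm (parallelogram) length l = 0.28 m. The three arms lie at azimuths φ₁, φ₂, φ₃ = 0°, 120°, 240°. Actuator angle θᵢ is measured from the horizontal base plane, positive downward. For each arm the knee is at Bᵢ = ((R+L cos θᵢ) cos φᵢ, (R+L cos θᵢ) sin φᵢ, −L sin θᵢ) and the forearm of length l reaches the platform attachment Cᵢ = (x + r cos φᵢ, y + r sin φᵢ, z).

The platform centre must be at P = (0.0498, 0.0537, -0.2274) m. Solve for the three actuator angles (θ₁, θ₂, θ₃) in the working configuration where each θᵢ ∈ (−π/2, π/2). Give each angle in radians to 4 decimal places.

θ₁ = 0.2615, θ₂ = 0.5234, θ₃ = 1.2216

arm 1 (φ=0.0°): x'=0.0498, y'=0.0537
  e−x'=0.0902;  (l²−L²−(e−x')²−y'²−z²)/2L = 0.0283
  γ=atan2(-0.2274,0.0902)=-1.1932;  ψ=arccos(0.1159)=1.4547;  θ1=γ+ψ≈0.2615
arm 2 (φ=120.0°): x'=0.0216, y'=-0.0700
  e−x'=0.1184;  (l²−L²−(e−x')²−y'²−z²)/2L = -0.0111
  θ2 = atan2(B,A) + arccos(C/0.2564) = 0.5234
φ3=240.0° → target in arm frame (-0.0714, 0.0163)
  A=0.2114, B=-0.2274, C=(l²−L²−A²−y'²−z²)/(2L)=-0.1413
  θ3 = atan2(B,A) + arccos(C/0.3105) = 1.2216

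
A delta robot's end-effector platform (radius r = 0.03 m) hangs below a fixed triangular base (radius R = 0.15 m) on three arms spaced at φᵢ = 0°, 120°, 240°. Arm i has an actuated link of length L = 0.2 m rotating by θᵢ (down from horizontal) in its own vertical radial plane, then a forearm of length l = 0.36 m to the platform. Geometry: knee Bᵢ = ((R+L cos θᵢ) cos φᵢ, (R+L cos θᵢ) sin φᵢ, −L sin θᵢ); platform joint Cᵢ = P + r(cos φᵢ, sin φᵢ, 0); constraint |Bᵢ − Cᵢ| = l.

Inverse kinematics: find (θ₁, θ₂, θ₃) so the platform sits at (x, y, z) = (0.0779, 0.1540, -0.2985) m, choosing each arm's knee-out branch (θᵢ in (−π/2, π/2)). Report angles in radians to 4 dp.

arm 1 (φ=0.0°): x'=0.0779, y'=0.1540
  A cos θ + B sin θ = C:  0.0421·cos θ + -0.2985·sin θ = -0.0625
  √(A²+B²)=0.3015;  θ1 = -1.4307+1.7796 ≈ 0.3489
arm 2 (φ=120.0°): x'=0.0944, y'=-0.1445
  A cos θ + B sin θ = C:  0.0256·cos θ + -0.2985·sin θ = -0.0526
  √(A²+B²)=0.2996;  θ2 = -1.4853+1.7472 ≈ 0.2619
rotate P by −φ3: (-0.1723, -0.0095, -0.2985)
  e−x'=0.2923;  (l²−L²−(e−x')²−y'²−z²)/2L = -0.2126
  √(A²+B²)=0.4178;  θ3 = -0.7959+2.1047 ≈ 1.3088

θ₁ = 0.3489, θ₂ = 0.2619, θ₃ = 1.3088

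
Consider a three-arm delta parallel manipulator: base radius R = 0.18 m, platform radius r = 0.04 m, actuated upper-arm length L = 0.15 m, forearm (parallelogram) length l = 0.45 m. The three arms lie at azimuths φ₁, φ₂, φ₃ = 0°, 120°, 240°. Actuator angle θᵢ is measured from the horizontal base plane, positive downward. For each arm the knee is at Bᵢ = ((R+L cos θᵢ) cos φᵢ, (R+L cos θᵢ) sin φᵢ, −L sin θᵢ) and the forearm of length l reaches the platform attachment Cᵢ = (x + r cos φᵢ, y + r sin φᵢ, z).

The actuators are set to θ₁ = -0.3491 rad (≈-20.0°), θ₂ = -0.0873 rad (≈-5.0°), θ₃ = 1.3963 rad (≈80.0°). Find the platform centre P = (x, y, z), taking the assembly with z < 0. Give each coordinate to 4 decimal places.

(0.1445, 0.2001, -0.3280)

centre 1 = (0.2810·cos0.0°, 0.2810·sin0.0°, 0.0513) = (0.2810, 0.0000, 0.0513)
centre 2 = (0.2894·cos120.0°, 0.2894·sin120.0°, 0.0131) = (-0.1447, 0.2507, 0.0131)
φ3=240.0°: virtual centre (-0.0830, -0.1438, -0.1477), radius l
|centre ₂|²−|centre ₁|² = 0.0024;  |centre ₃|²−|centre ₁|² = -0.0322
plane₁₂: -0.8513x+0.5013y+-0.0765z = 0.0024
det = 0.6098;  x = 0.0253+-0.3633z,  y = 0.0478+-0.4645z
quadratic in z: (1.3477)z²+(0.0388)z+(-0.1322)=0, √Δ=0.8452 → z ∈ {-0.3280, 0.2992}; z = -0.3280 (taking z<0)
x = 0.1445, y = 0.2001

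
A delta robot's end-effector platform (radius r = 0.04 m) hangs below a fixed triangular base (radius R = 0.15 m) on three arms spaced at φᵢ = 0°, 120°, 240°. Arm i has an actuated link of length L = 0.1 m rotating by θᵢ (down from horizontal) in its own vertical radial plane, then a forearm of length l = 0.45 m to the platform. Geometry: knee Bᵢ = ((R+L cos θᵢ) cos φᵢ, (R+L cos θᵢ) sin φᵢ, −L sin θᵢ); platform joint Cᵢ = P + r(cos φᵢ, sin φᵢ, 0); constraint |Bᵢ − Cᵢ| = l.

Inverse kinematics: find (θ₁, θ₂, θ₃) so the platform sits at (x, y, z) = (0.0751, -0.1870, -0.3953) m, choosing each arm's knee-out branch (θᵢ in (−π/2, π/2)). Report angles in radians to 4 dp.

φ1=0.0° → target in arm frame (0.0751, -0.1870)
  A=0.0349, B=-0.3953, C=(l²−L²−A²−y'²−z²)/(2L)=0.0003
  γ=atan2(-0.3953,0.0349)=-1.4827;  ψ=arccos(0.0006)=1.5702;  θ1=γ+ψ≈0.0874
rotate P by −φ2: (-0.1995, 0.0285, -0.3953)
  A cos θ + B sin θ = C:  0.3095·cos θ + -0.3953·sin θ = -0.3018
  θ2 = atan2(B,A) + arccos(C/0.5020) = 1.3092
arm 3 (φ=240.0°): x'=0.1244, y'=0.1585
  A=-0.0144, B=-0.3953, C=(l²−L²−A²−y'²−z²)/(2L)=0.0545
  γ=atan2(-0.3953,-0.0144)=-1.6072;  ψ=arccos(0.1377)=1.4326;  θ3=γ+ψ≈-0.1746

θ₁ = 0.0874, θ₂ = 1.3092, θ₃ = -0.1746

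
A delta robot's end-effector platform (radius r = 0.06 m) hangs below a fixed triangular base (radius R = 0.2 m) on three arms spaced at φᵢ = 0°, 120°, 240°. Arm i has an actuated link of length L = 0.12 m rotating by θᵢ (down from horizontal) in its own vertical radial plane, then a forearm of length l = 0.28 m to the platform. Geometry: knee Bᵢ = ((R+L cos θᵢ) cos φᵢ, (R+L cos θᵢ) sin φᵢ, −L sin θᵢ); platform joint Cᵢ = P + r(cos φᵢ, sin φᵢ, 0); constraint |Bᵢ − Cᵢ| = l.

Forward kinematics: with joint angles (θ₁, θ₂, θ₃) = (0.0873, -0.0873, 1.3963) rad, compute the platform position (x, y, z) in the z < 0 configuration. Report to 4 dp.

(0.0508, 0.1034, -0.1658)

φ1=0.0°: virtual centre (0.2595, 0.0000, -0.0105), radius l
φ2=120.0°: virtual centre (-0.1298, 0.2248, 0.0105), radius l
φ3=240.0°: virtual centre (-0.0804, -0.1393, -0.1182), radius l
subtract pairs → two planes through P
linear system: -0.7786x+0.4495y = 0.0000−0.0419z; -0.6799x+-0.2786y = -0.0276−-0.2154z
Cramer: x(z) = 0.0238-0.1630z;  y(z) = 0.0412-0.3755z
into |P−centre ₁|² = l²: 1.1675z² + 0.0669z + -0.0210 = 0;  Δ = 0.1026;  z = -0.1658 or 0.1085 → z<0 root = -0.1658
x = 0.0508, y = 0.1034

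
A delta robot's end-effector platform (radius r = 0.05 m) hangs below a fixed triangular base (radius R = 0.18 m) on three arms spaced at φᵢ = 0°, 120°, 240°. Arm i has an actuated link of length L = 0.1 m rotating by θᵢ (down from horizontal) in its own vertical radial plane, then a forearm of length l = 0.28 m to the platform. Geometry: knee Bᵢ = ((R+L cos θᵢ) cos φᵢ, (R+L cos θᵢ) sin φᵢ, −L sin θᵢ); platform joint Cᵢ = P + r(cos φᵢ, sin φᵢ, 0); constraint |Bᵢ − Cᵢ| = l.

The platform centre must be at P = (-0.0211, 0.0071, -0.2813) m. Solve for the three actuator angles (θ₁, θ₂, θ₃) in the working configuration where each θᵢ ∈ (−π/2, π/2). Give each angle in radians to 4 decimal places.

rotate P by −φ1: (-0.0211, 0.0071, -0.2813)
  A=0.1511, B=-0.2813, C=(l²−L²−A²−y'²−z²)/(2L)=-0.1681
  γ=atan2(-0.2813,0.1511)=-1.0779;  ψ=arccos(-0.5263)=2.1250;  θ1=γ+ψ≈1.0472
arm 2 (φ=120.0°): x'=0.0167, y'=0.0147
  A=0.1133, B=-0.2813, C=(l²−L²−A²−y'²−z²)/(2L)=-0.1189
  γ=atan2(-0.2813,0.1133)=-1.1879;  ψ=arccos(-0.3921)=1.9737;  θ2=γ+ψ≈0.7858
arm 3 (φ=240.0°): x'=0.0044, y'=-0.0218
  A=0.1256, B=-0.2813, C=(l²−L²−A²−y'²−z²)/(2L)=-0.1349
  √(A²+B²)=0.3081;  θ3 = -1.1509+2.0241 ≈ 0.8732

θ₁ = 1.0472, θ₂ = 0.7858, θ₃ = 0.8732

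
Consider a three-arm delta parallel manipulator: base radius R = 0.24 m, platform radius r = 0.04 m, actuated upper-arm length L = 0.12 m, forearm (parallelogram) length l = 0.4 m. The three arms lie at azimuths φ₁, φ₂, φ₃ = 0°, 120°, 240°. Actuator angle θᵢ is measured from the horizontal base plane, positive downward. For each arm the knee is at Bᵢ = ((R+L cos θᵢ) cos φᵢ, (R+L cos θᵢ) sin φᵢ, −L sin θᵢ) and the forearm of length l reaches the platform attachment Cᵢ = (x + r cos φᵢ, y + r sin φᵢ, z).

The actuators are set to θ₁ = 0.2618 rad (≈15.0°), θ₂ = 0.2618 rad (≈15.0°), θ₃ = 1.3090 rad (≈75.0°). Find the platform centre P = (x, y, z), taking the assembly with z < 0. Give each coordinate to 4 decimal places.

(0.0566, 0.0981, -0.3194)

φ1=0.0°: virtual centre (0.3159, 0.0000, -0.0311), radius l
φ2=120.0°: virtual centre (-0.1580, 0.2736, -0.0311), radius l
arm 3 at φ=240.0°: ρ3 = 0.2311;  O3 = (-0.1155, -0.2001, -0.1159)
|O₂|²−|O₁|² = 0.0000;  |O₃|²−|O₁|² = -0.0339
[-0.9477 0.5472 0.0000]·P = 0.0000;  [-0.8629 -0.4002 -0.1697]·P = -0.0339
Cramer: x(z) = 0.0218-0.1091z;  y(z) = 0.0378-0.1889z
sphere 1 gives Az²+Bz+C=0 with A=1.0476, B=0.1120, C=-0.0711;  B²−4AC=0.3105;  roots -0.3194, 0.2125;  negative root z = -0.3194
x = 0.0566, y = 0.0981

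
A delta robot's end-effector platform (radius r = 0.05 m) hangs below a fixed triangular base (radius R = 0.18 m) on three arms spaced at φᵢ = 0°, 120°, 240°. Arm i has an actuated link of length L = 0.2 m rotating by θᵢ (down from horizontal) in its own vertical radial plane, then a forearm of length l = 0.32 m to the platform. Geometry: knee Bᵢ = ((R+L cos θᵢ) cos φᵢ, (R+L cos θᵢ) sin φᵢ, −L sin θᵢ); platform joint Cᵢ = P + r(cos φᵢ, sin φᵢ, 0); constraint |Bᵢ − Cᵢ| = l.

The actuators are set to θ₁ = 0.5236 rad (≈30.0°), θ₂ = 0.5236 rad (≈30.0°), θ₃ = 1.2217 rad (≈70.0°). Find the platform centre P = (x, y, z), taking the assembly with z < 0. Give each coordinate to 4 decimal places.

(0.0544, 0.0941, -0.2778)

φ1=0.0°: virtual centre (0.3032, 0.0000, -0.1000), radius l
S2 = (0.3032·cos120.0°, 0.3032·sin120.0°, -0.1000) = (-0.1516, 0.2626, -0.1000)
S3 = (0.1984·cos240.0°, 0.1984·sin240.0°, -0.1879) = (-0.0992, -0.1718, -0.1879)
|S₂|²−|S₁|² = 0.0000;  |S₃|²−|S₁|² = -0.0272
linear system: -0.9096x+0.5252y = 0.0000−0.0000z; -0.8048x+-0.3437y = -0.0272−-0.1759z
det = 0.7353;  x = 0.0195+-0.1256z,  y = 0.0337+-0.2176z
sphere 1 gives Az²+Bz+C=0 with A=1.0631, B=0.2566, C=-0.0108;  B²−4AC=0.1116;  roots -0.2778, 0.0364;  negative root z = -0.2778
x = 0.0544, y = 0.0941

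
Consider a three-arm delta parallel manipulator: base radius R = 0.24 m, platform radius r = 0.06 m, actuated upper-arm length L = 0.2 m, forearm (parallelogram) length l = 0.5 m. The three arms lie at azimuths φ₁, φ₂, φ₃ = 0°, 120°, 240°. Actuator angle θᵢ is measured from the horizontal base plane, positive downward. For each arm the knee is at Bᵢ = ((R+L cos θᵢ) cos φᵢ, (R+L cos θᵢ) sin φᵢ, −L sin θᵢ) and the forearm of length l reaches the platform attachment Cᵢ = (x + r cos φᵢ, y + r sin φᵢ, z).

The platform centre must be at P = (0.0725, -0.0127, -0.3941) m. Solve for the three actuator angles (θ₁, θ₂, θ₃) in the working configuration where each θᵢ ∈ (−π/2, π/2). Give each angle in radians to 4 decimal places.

θ₁ = 0.0002, θ₂ = 0.5238, θ₃ = 0.4364

φ1=0.0° → target in arm frame (0.0725, -0.0127)
  A cos θ + B sin θ = C:  0.1075·cos θ + -0.3941·sin θ = 0.1074
  √(A²+B²)=0.4085;  θ1 = -1.3045+1.3047 ≈ 0.0002
rotate P by −φ2: (-0.0472, -0.0564, -0.3941)
  e−x'=0.2272;  (l²−L²−(e−x')²−y'²−z²)/2L = -0.0004
  γ=atan2(-0.3941,0.2272)=-1.0477;  ψ=arccos(-0.0008)=1.5716;  θ2=γ+ψ≈0.5238
φ3=240.0° → target in arm frame (-0.0253, 0.0691)
  A=0.2053, B=-0.3941, C=(l²−L²−A²−y'²−z²)/(2L)=0.0194
  γ=atan2(-0.3941,0.2053)=-1.0906;  ψ=arccos(0.0438)=1.5270;  θ3=γ+ψ≈0.4364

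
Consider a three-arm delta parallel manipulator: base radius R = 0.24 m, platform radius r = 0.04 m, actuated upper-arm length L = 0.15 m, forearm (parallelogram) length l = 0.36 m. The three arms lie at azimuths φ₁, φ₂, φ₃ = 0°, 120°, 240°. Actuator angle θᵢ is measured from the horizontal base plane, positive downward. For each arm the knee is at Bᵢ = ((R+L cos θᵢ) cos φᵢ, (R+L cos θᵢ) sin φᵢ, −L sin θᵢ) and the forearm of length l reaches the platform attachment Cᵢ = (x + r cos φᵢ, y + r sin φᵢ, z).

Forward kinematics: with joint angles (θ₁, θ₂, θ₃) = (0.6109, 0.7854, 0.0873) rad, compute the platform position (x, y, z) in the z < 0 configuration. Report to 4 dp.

(-0.0115, -0.0492, -0.2100)

arm 1 at φ=0.0°: (R−r)+L cos θ1 = 0.3229;  S1 = (0.3229, 0.0000, -0.0860)
S2 = (0.3061·cos120.0°, 0.3061·sin120.0°, -0.1061) = (-0.1530, 0.2651, -0.1061)
φ3=240.0°: virtual centre (-0.1747, -0.3026, -0.0131), radius l
|S₂|²−|S₁|² = -0.0067;  |S₃|²−|S₁|² = 0.0106
linear system: -0.9518x+0.5301y = -0.0067−-0.0401z; -0.9952x+-0.6052y = 0.0106−0.1459z
Cramer: x(z) = -0.0014+0.0481z;  y(z) = -0.0152+0.1620z
quadratic in z: (1.0285)z²+(0.1359)z+(-0.0168)=0, √Δ=0.2960 → z ∈ {-0.2100, 0.0778}; z = -0.2100 (taking z<0)
x = -0.0115, y = -0.0492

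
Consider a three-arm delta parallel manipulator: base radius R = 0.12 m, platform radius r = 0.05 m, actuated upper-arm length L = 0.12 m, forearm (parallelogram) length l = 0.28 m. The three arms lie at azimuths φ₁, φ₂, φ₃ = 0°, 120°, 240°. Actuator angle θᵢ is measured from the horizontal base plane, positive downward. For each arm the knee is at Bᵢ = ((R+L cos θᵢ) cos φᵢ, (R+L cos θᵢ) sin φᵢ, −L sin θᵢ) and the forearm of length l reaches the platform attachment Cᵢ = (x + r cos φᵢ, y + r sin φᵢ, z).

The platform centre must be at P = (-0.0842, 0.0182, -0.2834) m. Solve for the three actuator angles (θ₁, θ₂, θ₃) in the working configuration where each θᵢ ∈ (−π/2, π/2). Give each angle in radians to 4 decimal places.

rotate P by −φ1: (-0.0842, 0.0182, -0.2834)
  A cos θ + B sin θ = C:  0.1542·cos θ + -0.2834·sin θ = -0.1684
  γ=atan2(-0.2834,0.1542)=-1.0725;  ψ=arccos(-0.5221)=2.1201;  θ1=γ+ψ≈1.0476
arm 2 (φ=120.0°): x'=0.0579, y'=0.0638
  A cos θ + B sin θ = C:  0.0121·cos θ + -0.2834·sin θ = -0.0856
  √(A²+B²)=0.2837;  θ2 = -1.5280+1.8772 ≈ 0.3492
arm 3 (φ=240.0°): x'=0.0263, y'=-0.0820
  A=0.0437, B=-0.2834, C=(l²−L²−A²−y'²−z²)/(2L)=-0.1040
  γ=atan2(-0.2834,0.0437)=-1.4179;  ψ=arccos(-0.3625)=1.9418;  θ3=γ+ψ≈0.5238

θ₁ = 1.0476, θ₂ = 0.3492, θ₃ = 0.5238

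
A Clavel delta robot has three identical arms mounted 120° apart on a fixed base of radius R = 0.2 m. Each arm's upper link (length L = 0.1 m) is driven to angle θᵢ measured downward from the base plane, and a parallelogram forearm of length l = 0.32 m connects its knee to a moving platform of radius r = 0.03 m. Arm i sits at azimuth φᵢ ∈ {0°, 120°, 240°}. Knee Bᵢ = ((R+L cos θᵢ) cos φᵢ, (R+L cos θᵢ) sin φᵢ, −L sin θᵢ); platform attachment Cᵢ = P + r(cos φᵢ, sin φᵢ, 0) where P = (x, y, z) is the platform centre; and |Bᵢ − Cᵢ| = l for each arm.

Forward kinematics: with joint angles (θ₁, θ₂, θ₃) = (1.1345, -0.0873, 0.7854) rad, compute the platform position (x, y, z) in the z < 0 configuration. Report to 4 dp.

S1 = (0.2123·cos0.0°, 0.2123·sin0.0°, -0.0906) = (0.2123, 0.0000, -0.0906)
arm 2 at φ=120.0°: e+L cos θ2 = 0.2696;  S2 = (-0.1348, 0.2335, 0.0087)
arm 3 at φ=240.0°: e+L cos θ3 = 0.2407;  S3 = (-0.1204, -0.2085, -0.0707)
eliminate P² terms by subtracting sphere 1 from 2 and 3
linear system: -0.6941x+0.4670y = 0.0195−0.1987z; -0.6652x+-0.4169y = 0.0097−0.0398z
Cramer: x(z) = -0.0211+0.1691z;  y(z) = 0.0104-0.1742z
sphere 1 gives Az²+Bz+C=0 with A=1.0589, B=0.0987, C=-0.0396;  B²−4AC=0.1776;  roots -0.2456, 0.1524;  negative root z = -0.2456
x = -0.0626, y = 0.0532

(-0.0626, 0.0532, -0.2456)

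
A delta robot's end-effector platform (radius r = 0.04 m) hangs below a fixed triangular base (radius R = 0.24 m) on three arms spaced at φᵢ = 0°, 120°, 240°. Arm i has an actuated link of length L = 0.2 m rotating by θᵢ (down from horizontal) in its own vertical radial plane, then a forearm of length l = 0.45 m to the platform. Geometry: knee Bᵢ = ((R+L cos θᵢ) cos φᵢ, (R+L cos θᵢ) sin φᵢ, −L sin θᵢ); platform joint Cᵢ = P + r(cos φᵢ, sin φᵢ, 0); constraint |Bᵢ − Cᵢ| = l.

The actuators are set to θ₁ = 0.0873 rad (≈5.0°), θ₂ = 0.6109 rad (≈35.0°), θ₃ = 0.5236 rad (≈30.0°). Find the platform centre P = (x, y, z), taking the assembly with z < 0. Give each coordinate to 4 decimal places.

φ1=0.0°: virtual centre (0.3992, 0.0000, -0.0174), radius l
centre 2 = (0.3638·cos120.0°, 0.3638·sin120.0°, -0.1147) = (-0.1819, 0.3151, -0.1147)
arm 3 at φ=240.0°: e+L cos θ3 = 0.3732;  centre 3 = (-0.1866, -0.3232, -0.1000)
subtract pairs → two planes through P
[-1.1623 0.6302 -0.1946]·P = -0.0142;  [-1.1717 -0.6464 -0.1651]·P = -0.0104
Cramer: x(z) = 0.0106-0.1543z;  y(z) = -0.0030+0.0242z
into |P−centre ₁|² = l²: 1.0244z² + 0.1547z + -0.0511 = 0;  Δ = 0.2333;  z = -0.3113 or 0.1603 → z<0 root = -0.3113
x = 0.0586, y = -0.0105

(0.0586, -0.0105, -0.3113)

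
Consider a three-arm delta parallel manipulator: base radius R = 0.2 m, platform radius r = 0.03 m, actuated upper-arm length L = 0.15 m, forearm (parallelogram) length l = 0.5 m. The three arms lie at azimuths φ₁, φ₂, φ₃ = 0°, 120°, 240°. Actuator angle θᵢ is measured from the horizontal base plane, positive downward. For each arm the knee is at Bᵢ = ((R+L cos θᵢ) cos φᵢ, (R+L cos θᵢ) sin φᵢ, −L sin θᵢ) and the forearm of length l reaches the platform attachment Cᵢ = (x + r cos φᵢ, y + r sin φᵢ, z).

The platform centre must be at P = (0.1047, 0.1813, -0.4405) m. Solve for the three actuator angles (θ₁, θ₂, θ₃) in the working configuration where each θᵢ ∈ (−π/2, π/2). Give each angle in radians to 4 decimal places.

θ₁ = 0.1747, θ₂ = 0.1749, θ₃ = 1.3968

arm 1 (φ=0.0°): x'=0.1047, y'=0.1813
  e−x'=0.0653;  (l²−L²−(e−x')²−y'²−z²)/2L = -0.0122
  γ=atan2(-0.4405,0.0653)=-1.4236;  ψ=arccos(-0.0275)=1.5983;  θ1=γ+ψ≈0.1747
rotate P by −φ2: (0.1047, -0.1813, -0.4405)
  e−x'=0.0653;  (l²−L²−(e−x')²−y'²−z²)/2L = -0.0123
  θ2 = atan2(B,A) + arccos(C/0.4453) = 0.1749
arm 3 (φ=240.0°): x'=-0.2094, y'=0.0000
  A=0.3794, B=-0.4405, C=(l²−L²−A²−y'²−z²)/(2L)=-0.3682
  γ=atan2(-0.4405,0.3794)=-0.8598;  ψ=arccos(-0.6333)=2.2567;  θ3=γ+ψ≈1.3968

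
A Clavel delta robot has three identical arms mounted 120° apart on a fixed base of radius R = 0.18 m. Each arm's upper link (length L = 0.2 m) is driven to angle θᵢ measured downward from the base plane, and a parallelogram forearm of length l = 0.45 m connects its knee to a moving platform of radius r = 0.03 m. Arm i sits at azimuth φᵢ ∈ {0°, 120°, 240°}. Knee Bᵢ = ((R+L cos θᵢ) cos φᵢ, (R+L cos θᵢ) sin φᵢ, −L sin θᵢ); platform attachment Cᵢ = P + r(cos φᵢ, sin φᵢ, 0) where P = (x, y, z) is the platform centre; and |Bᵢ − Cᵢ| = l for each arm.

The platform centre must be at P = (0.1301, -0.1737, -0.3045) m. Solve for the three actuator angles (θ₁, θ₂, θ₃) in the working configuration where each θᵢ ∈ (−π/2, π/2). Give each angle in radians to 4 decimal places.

θ₁ = -0.2618, θ₂ = 1.2218, θ₃ = 0.0004

rotate P by −φ1: (0.1301, -0.1737, -0.3045)
  A=0.0199, B=-0.3045, C=(l²−L²−A²−y'²−z²)/(2L)=0.0980
  θ1 = atan2(B,A) + arccos(C/0.3051) = -0.2618
φ2=120.0° → target in arm frame (-0.2155, -0.0258)
  A cos θ + B sin θ = C:  0.3655·cos θ + -0.3045·sin θ = -0.1612
  γ=atan2(-0.3045,0.3655)=-0.6946;  ψ=arccos(-0.3388)=1.9164;  θ2=γ+ψ≈1.2218
φ3=240.0° → target in arm frame (0.0854, 0.1995)
  A cos θ + B sin θ = C:  0.0646·cos θ + -0.3045·sin θ = 0.0645
  γ=atan2(-0.3045,0.0646)=-1.3617;  ψ=arccos(0.2072)=1.3621;  θ3=γ+ψ≈0.0004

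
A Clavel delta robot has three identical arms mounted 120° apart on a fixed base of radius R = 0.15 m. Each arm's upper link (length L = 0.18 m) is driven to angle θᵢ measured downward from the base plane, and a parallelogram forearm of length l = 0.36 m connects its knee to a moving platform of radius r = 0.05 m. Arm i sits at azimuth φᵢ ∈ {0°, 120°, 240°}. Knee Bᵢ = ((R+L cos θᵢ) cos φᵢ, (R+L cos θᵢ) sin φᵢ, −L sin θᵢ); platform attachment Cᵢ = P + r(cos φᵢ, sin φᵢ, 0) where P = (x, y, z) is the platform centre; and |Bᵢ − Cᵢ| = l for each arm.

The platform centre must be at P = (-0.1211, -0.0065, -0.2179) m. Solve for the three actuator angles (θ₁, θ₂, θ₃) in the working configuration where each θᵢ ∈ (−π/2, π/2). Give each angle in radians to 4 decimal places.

arm 1 (φ=0.0°): x'=-0.1211, y'=-0.0065
  A=0.2211, B=-0.2179, C=(l²−L²−A²−y'²−z²)/(2L)=0.0022
  √(A²+B²)=0.3104;  θ1 = -0.7781+1.5637 ≈ 0.7856
rotate P by −φ2: (0.0549, 0.1081, -0.2179)
  A cos θ + B sin θ = C:  0.0451·cos θ + -0.2179·sin θ = 0.1000
  γ=atan2(-0.2179,0.0451)=-1.3668;  ψ=arccos(0.4494)=1.1047;  θ2=γ+ψ≈-0.2621
rotate P by −φ3: (0.0662, -0.1016, -0.2179)
  A cos θ + B sin θ = C:  0.0338·cos θ + -0.2179·sin θ = 0.1062
  γ=atan2(-0.2179,0.0338)=-1.4168;  ψ=arccos(0.4818)=1.0681;  θ3=γ+ψ≈-0.3487

θ₁ = 0.7856, θ₂ = -0.2621, θ₃ = -0.3487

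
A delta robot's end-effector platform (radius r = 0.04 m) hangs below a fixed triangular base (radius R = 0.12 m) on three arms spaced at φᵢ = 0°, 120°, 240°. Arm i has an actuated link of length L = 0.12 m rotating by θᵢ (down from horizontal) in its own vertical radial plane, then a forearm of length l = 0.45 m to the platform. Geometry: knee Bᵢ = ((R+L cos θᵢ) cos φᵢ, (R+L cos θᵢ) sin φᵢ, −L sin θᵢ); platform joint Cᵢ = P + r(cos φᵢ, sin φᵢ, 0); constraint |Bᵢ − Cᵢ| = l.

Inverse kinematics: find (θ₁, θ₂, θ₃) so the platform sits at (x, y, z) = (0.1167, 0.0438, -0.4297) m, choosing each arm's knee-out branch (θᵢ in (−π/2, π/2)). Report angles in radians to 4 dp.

θ₁ = -0.0871, θ₂ = 0.4364, θ₃ = 0.6982

arm 1 (φ=0.0°): x'=0.1167, y'=0.0438
  e−x'=-0.0367;  (l²−L²−(e−x')²−y'²−z²)/2L = 0.0008
  √(A²+B²)=0.4313;  θ1 = -1.6560+1.5689 ≈ -0.0871
arm 2 (φ=120.0°): x'=-0.0204, y'=-0.1230
  A=0.1004, B=-0.4297, C=(l²−L²−A²−y'²−z²)/(2L)=-0.0906
  θ2 = atan2(B,A) + arccos(C/0.4413) = 0.4364
φ3=240.0° → target in arm frame (-0.0963, 0.0792)
  e−x'=0.1763;  (l²−L²−(e−x')²−y'²−z²)/2L = -0.1412
  √(A²+B²)=0.4645;  θ3 = -1.1815+1.8797 ≈ 0.6982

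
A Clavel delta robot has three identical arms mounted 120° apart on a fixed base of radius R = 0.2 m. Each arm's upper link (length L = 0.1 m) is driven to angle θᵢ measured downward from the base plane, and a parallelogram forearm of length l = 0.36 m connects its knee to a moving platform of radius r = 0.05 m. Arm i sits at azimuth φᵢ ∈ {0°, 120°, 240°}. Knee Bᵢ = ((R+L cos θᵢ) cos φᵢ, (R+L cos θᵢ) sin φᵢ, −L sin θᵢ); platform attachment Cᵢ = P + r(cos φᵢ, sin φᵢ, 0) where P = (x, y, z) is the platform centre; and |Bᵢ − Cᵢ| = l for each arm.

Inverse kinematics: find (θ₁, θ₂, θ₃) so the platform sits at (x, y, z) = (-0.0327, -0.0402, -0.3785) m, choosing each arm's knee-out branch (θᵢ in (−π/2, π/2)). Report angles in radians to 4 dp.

θ₁ = 1.2221, θ₂ = 1.1348, θ₃ = 0.6979

arm 1 (φ=0.0°): x'=-0.0327, y'=-0.0402
  A=0.1827, B=-0.3785, C=(l²−L²−A²−y'²−z²)/(2L)=-0.2933
  θ1 = atan2(B,A) + arccos(C/0.4203) = 1.2221
rotate P by −φ2: (-0.0185, 0.0484, -0.3785)
  A cos θ + B sin θ = C:  0.1685·cos θ + -0.3785·sin θ = -0.2719
  √(A²+B²)=0.4143;  θ2 = -1.1520+2.2868 ≈ 1.1348
φ3=240.0° → target in arm frame (0.0512, -0.0082)
  A cos θ + B sin θ = C:  0.0988·cos θ + -0.3785·sin θ = -0.1675
  θ3 = atan2(B,A) + arccos(C/0.3912) = 0.6979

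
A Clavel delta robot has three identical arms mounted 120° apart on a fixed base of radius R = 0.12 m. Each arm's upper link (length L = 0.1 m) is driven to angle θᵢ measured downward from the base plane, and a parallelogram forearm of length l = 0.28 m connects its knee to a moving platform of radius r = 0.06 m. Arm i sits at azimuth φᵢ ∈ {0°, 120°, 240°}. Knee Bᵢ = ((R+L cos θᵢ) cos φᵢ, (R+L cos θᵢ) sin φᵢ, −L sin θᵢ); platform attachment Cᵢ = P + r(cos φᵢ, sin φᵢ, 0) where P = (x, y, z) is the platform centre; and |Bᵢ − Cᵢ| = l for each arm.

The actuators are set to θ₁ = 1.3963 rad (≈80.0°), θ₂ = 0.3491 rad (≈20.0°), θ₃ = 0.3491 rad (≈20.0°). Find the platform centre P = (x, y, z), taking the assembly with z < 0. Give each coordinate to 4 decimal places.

centre 1 = (0.0774·cos0.0°, 0.0774·sin0.0°, -0.0985) = (0.0774, 0.0000, -0.0985)
φ2=120.0°: virtual centre (-0.0770, 0.1333, -0.0342), radius l
arm 3 at φ=240.0°: ρ3 = 0.1540;  centre 3 = (-0.0770, -0.1333, -0.0342)
subtract pairs → two planes through P
[-0.3087 0.2667 0.1286]·P = 0.0092;  [-0.3087 -0.2667 0.1286]·P = 0.0092
det = 0.1646;  x = -0.0298+0.4164z,  y = 0.0000+0.0000z
into |P−centre ₁|² = l²: 1.1734z² + 0.1077z + -0.0572 = 0;  Δ = 0.2802;  z = -0.2715 or 0.1796 → z<0 root = -0.2715
x = -0.1428, y = 0.0000

(-0.1428, 0.0000, -0.2715)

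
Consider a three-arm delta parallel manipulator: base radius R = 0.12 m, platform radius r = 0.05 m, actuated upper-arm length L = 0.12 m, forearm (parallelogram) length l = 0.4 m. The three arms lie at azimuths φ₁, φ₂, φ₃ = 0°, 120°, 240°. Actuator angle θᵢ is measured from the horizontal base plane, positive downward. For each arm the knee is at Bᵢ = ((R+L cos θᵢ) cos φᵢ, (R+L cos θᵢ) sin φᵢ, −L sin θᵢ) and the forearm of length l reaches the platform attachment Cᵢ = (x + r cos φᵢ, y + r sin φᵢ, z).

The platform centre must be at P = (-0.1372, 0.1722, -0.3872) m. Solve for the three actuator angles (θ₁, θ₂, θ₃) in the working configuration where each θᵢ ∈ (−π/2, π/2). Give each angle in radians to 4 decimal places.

θ₁ = 1.3092, θ₂ = -0.0873, θ₃ = 1.1348

arm 1 (φ=0.0°): x'=-0.1372, y'=0.1722
  e−x'=0.2072;  (l²−L²−(e−x')²−y'²−z²)/2L = -0.3205
  γ=atan2(-0.3872,0.2072)=-1.0794;  ψ=arccos(-0.7297)=2.3887;  θ1=γ+ψ≈1.3092
rotate P by −φ2: (0.2177, 0.0327, -0.3872)
  e−x'=-0.1477;  (l²−L²−(e−x')²−y'²−z²)/2L = -0.1134
  γ=atan2(-0.3872,-0.1477)=-1.9353;  ψ=arccos(-0.2737)=1.8480;  θ2=γ+ψ≈-0.0873
rotate P by −φ3: (-0.0805, -0.2049, -0.3872)
  e−x'=0.1505;  (l²−L²−(e−x')²−y'²−z²)/2L = -0.2874
  γ=atan2(-0.3872,0.1505)=-1.2000;  ψ=arccos(-0.6918)=2.3348;  θ3=γ+ψ≈1.1348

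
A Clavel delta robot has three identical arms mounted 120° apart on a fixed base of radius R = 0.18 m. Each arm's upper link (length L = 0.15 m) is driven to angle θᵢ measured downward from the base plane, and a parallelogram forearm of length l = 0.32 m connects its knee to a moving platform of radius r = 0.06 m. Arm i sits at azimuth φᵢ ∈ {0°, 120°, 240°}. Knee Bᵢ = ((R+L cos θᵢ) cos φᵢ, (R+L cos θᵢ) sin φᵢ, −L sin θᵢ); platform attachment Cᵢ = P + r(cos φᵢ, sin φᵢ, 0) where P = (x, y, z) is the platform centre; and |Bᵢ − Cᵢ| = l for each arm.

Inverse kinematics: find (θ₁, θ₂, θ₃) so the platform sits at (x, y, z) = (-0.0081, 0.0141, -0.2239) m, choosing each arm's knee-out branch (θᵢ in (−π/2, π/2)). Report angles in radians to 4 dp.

θ₁ = 0.3488, θ₂ = 0.1742, θ₃ = 0.3492

φ1=0.0° → target in arm frame (-0.0081, 0.0141)
  e−x'=0.1281;  (l²−L²−(e−x')²−y'²−z²)/2L = 0.0439
  γ=atan2(-0.2239,0.1281)=-1.0511;  ψ=arccos(0.1701)=1.3999;  θ1=γ+ψ≈0.3488
arm 2 (φ=120.0°): x'=0.0163, y'=0.0000
  A=0.1037, B=-0.2239, C=(l²−L²−A²−y'²−z²)/(2L)=0.0634
  θ2 = atan2(B,A) + arccos(C/0.2468) = 0.1742
φ3=240.0° → target in arm frame (-0.0082, -0.0141)
  A cos θ + B sin θ = C:  0.1282·cos θ + -0.2239·sin θ = 0.0438
  γ=atan2(-0.2239,0.1282)=-1.0509;  ψ=arccos(0.1699)=1.4001;  θ3=γ+ψ≈0.3492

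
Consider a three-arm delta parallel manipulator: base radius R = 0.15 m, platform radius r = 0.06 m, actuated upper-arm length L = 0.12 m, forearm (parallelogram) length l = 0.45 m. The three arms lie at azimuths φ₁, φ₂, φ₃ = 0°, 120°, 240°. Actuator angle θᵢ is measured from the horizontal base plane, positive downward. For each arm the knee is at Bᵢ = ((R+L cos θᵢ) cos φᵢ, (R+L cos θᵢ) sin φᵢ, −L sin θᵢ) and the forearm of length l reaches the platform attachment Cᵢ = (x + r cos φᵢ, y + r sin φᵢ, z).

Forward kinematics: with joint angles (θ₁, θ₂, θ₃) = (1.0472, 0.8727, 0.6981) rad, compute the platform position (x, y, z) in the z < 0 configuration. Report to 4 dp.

(-0.0499, -0.0280, -0.5061)

S1 = (0.1500·cos0.0°, 0.1500·sin0.0°, -0.1039) = (0.1500, 0.0000, -0.1039)
φ2=120.0°: virtual centre (-0.0836, 0.1447, -0.0919), radius l
S3 = (0.1819·cos240.0°, 0.1819·sin240.0°, -0.0771) = (-0.0910, -0.1576, -0.0771)
eliminate P² terms by subtracting sphere 1 from 2 and 3
plane₁₂: -0.4671x+0.2895y+0.0240z = 0.0031
Cramer: x(z) = -0.0092+0.0805z;  y(z) = -0.0042+0.0470z
quadratic in z: (1.0087)z²+(0.1818)z+(-0.1663)=0, √Δ=0.8392 → z ∈ {-0.5061, 0.3258}; z = -0.5061 (taking z<0)
x = -0.0499, y = -0.0280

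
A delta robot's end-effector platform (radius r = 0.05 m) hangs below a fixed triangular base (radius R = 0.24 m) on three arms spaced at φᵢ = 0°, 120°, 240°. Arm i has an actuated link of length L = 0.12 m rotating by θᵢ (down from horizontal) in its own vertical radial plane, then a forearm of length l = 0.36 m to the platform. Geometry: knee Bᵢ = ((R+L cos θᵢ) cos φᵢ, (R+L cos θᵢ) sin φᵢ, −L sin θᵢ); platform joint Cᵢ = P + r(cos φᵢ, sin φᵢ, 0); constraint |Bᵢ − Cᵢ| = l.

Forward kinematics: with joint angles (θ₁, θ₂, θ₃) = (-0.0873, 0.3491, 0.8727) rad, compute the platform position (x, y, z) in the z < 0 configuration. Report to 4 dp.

(0.0522, 0.0401, -0.2381)

arm 1 at φ=0.0°: (R−r)+L cos θ1 = 0.3095;  S1 = (0.3095, 0.0000, 0.0105)
arm 2 at φ=120.0°: (R−r)+L cos θ2 = 0.3028;  S2 = (-0.1514, 0.2622, -0.0410)
S3 = (0.2671·cos240.0°, 0.2671·sin240.0°, -0.0919) = (-0.1336, -0.2313, -0.0919)
subtract pairs → two planes through P
linear system: -0.9218x+0.5244y = -0.0026−-0.1030z; -0.8862x+-0.4627y = -0.0161−-0.2048z
Cramer: x(z) = 0.0108-0.1740z;  y(z) = 0.0141-0.1094z
into |P−S₁|² = l²: 1.0422z² + 0.0799z + -0.0401 = 0;  Δ = 0.1734;  z = -0.2381 or 0.1614 → z<0 root = -0.2381
x = 0.0522, y = 0.0401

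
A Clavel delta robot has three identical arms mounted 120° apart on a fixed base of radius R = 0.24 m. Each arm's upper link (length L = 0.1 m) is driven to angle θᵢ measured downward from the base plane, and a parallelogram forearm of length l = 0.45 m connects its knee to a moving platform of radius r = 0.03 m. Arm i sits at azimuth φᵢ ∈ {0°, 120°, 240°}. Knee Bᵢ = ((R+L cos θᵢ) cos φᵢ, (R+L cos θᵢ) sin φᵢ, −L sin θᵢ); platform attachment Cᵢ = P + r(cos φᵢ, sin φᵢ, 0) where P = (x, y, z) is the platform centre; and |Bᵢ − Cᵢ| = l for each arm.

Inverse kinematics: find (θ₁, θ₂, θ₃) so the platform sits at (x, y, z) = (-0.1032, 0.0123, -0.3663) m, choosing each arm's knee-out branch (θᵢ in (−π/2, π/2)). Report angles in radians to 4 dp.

φ1=0.0° → target in arm frame (-0.1032, 0.0123)
  A cos θ + B sin θ = C:  0.3132·cos θ + -0.3663·sin θ = -0.1996
  γ=atan2(-0.3663,0.3132)=-0.8634;  ψ=arccos(-0.4142)=1.9978;  θ1=γ+ψ≈1.1344
arm 2 (φ=120.0°): x'=0.0623, y'=0.0832
  A cos θ + B sin θ = C:  0.1477·cos θ + -0.3663·sin θ = 0.1478
  √(A²+B²)=0.3950;  θ2 = -1.1874+1.1871 ≈ -0.0003
arm 3 (φ=240.0°): x'=0.0409, y'=-0.0955
  A=0.1691, B=-0.3663, C=(l²−L²−A²−y'²−z²)/(2L)=0.1031
  θ3 = atan2(B,A) + arccos(C/0.4034) = 0.1739

θ₁ = 1.1344, θ₂ = -0.0003, θ₃ = 0.1739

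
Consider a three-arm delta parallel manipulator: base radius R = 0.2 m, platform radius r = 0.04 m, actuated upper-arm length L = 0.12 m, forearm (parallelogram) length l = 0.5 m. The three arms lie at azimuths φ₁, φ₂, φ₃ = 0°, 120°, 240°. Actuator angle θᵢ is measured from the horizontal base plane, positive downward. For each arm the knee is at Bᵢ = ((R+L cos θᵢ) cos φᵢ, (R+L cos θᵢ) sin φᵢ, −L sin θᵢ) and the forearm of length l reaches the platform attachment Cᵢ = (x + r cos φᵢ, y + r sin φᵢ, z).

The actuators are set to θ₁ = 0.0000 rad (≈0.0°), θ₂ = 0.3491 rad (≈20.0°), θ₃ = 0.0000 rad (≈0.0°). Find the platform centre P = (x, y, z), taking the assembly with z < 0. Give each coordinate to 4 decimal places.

(0.0226, -0.0392, -0.4269)

O1 = (0.2800·cos0.0°, 0.2800·sin0.0°, 0.0000) = (0.2800, 0.0000, 0.0000)
O2 = (0.2728·cos120.0°, 0.2728·sin120.0°, -0.0410) = (-0.1364, 0.2362, -0.0410)
φ3=240.0°: virtual centre (-0.1400, -0.2425, 0.0000), radius l
eliminate P² terms by subtracting sphere 1 from 2 and 3
linear system: -0.8328x+0.4724y = -0.0023−-0.0821z; -0.8400x+-0.4850y = 0.0000−0.0000z
Cramer: x(z) = 0.0014-0.0497z;  y(z) = -0.0024+0.0861z
into |P−O₁|² = l²: 1.0099z² + 0.0273z + -0.1724 = 0;  Δ = 0.6971;  z = -0.4269 or 0.3999 → z<0 root = -0.4269
x = 0.0226, y = -0.0392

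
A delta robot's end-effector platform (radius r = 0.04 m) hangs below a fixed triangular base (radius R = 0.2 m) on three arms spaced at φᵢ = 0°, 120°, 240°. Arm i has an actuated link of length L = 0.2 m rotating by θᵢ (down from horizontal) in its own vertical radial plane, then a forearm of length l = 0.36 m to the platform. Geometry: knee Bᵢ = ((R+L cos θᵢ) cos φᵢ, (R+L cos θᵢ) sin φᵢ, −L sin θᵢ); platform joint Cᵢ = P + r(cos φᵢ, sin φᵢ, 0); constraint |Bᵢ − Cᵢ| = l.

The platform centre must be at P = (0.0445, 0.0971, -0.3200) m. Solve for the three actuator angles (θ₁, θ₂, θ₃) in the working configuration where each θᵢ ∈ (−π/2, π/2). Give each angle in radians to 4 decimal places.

θ₁ = 0.6108, θ₂ = 0.5238, θ₃ = 1.2217

rotate P by −φ1: (0.0445, 0.0971, -0.3200)
  e−x'=0.1155;  (l²−L²−(e−x')²−y'²−z²)/2L = -0.0889
  γ=atan2(-0.3200,0.1155)=-1.2244;  ψ=arccos(-0.2614)=1.8352;  θ1=γ+ψ≈0.6108
rotate P by −φ2: (0.0618, -0.0871, -0.3200)
  A=0.0982, B=-0.3200, C=(l²−L²−A²−y'²−z²)/(2L)=-0.0750
  θ2 = atan2(B,A) + arccos(C/0.3347) = 0.5238
arm 3 (φ=240.0°): x'=-0.1063, y'=-0.0100
  e−x'=0.2663;  (l²−L²−(e−x')²−y'²−z²)/2L = -0.2096
  √(A²+B²)=0.4163;  θ3 = -0.8767+2.0984 ≈ 1.2217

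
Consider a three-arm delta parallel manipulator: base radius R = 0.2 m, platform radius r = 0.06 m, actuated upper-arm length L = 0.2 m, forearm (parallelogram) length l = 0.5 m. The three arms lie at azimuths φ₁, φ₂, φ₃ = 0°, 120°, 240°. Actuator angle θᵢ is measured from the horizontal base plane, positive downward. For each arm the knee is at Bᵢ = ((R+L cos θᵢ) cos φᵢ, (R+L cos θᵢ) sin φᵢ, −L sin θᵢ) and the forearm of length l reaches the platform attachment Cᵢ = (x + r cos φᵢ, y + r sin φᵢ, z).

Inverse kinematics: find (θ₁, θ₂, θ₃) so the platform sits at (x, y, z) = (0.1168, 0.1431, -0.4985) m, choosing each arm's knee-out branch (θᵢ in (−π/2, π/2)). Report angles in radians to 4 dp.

θ₁ = 0.3493, θ₂ = 0.5234, θ₃ = 1.2217

φ1=0.0° → target in arm frame (0.1168, 0.1431)
  A=0.0232, B=-0.4985, C=(l²−L²−A²−y'²−z²)/(2L)=-0.1488
  √(A²+B²)=0.4990;  θ1 = -1.5243+1.8736 ≈ 0.3493
rotate P by −φ2: (0.0655, -0.1727, -0.4985)
  A=0.0745, B=-0.4985, C=(l²−L²−A²−y'²−z²)/(2L)=-0.1847
  √(A²+B²)=0.5040;  θ2 = -1.4225+1.9460 ≈ 0.5234
φ3=240.0° → target in arm frame (-0.1823, 0.0296)
  A=0.3223, B=-0.4985, C=(l²−L²−A²−y'²−z²)/(2L)=-0.3582
  √(A²+B²)=0.5936;  θ3 = -0.9968+2.2185 ≈ 1.2217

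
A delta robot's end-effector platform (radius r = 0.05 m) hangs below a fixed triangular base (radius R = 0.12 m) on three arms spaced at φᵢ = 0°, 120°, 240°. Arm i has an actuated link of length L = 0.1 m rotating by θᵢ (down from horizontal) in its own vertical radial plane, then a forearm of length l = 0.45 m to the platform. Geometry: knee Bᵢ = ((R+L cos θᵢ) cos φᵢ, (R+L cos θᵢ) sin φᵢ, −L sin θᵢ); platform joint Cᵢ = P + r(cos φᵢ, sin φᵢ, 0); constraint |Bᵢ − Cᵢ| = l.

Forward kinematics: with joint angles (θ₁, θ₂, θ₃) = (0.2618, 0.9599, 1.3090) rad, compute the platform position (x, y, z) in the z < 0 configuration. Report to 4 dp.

(0.1554, 0.0599, -0.4717)

arm 1 at φ=0.0°: (R−r)+L cos θ1 = 0.1666;  O1 = (0.1666, 0.0000, -0.0259)
φ2=120.0°: virtual centre (-0.0637, 0.1103, -0.0819), radius l
arm 3 at φ=240.0°: (R−r)+L cos θ3 = 0.0959;  O3 = (-0.0479, -0.0830, -0.0966)
|O₂|²−|O₁|² = -0.0055;  |O₃|²−|O₁|² = -0.0099
[-0.4605 0.2206 -0.1121]·P = -0.0055;  [-0.4291 -0.1661 -0.1414]·P = -0.0099
det = 0.1711;  x = 0.0181+-0.2910z,  y = 0.0129+-0.0996z
quadratic in z: (1.0946)z²+(0.1356)z+(-0.1796)=0, √Δ=0.8971 → z ∈ {-0.4717, 0.3478}; z = -0.4717 (taking z<0)
x = 0.1554, y = 0.0599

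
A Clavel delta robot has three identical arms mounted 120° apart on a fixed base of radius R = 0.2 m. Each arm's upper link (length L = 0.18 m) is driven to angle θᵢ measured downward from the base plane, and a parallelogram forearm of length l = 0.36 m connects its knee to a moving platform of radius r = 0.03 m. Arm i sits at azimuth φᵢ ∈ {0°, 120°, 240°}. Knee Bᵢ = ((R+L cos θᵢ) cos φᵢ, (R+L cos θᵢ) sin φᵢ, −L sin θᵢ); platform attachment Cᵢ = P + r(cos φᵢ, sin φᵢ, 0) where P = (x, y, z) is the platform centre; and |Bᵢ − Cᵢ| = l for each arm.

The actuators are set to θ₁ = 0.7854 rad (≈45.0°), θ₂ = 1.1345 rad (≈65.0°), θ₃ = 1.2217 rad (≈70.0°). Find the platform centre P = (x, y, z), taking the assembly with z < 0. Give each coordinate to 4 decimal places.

φ1=0.0°: virtual centre (0.2973, 0.0000, -0.1273), radius l
φ2=120.0°: virtual centre (-0.1230, 0.2131, -0.1631), radius l
φ3=240.0°: virtual centre (-0.1158, -0.2005, -0.1691), radius l
subtract pairs → two planes through P
[-0.8406 0.4262 -0.0717]·P = -0.0174;  [-0.8261 -0.4011 -0.0837]·P = -0.0223
det = 0.6893;  x = 0.0239+-0.0935z,  y = 0.0064+-0.0162z
quadratic in z: (1.0090)z²+(0.3055)z+(-0.0386)=0, √Δ=0.4993 → z ∈ {-0.3988, 0.0961}; z = -0.3988 (taking z<0)
x = 0.0612, y = 0.0128

(0.0612, 0.0128, -0.3988)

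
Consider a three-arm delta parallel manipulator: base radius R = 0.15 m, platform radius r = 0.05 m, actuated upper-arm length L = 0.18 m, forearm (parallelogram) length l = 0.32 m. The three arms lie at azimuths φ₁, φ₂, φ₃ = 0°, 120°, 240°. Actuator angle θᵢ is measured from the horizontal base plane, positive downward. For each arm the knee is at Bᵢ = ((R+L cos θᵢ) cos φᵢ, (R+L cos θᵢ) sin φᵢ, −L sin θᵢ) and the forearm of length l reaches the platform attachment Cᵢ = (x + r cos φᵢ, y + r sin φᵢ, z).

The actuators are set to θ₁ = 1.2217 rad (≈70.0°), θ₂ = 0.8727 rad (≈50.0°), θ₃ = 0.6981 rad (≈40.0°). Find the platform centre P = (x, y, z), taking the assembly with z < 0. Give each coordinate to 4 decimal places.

(-0.0809, -0.0246, -0.3766)

S1 = (0.1616·cos0.0°, 0.1616·sin0.0°, -0.1691) = (0.1616, 0.0000, -0.1691)
φ2=120.0°: virtual centre (-0.1078, 0.1868, -0.1379), radius l
φ3=240.0°: virtual centre (-0.1189, -0.2060, -0.1157), radius l
eliminate P² terms by subtracting sphere 1 from 2 and 3
plane₁₂: -0.5388x+0.3736y+0.0625z = 0.0108
Cramer: x(z) = -0.0235+0.1522z;  y(z) = -0.0050+0.0522z
quadratic in z: (1.0259)z²+(0.2814)z+(-0.0395)=0, √Δ=0.4912 → z ∈ {-0.3766, 0.1022}; z = -0.3766 (taking z<0)
x = -0.0809, y = -0.0246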